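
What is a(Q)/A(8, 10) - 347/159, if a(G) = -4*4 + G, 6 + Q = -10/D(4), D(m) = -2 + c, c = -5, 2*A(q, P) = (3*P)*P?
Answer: -64541/27825 ≈ -2.3195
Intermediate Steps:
A(q, P) = 3*P²/2 (A(q, P) = ((3*P)*P)/2 = (3*P²)/2 = 3*P²/2)
D(m) = -7 (D(m) = -2 - 5 = -7)
Q = -32/7 (Q = -6 - 10/(-7) = -6 - 10*(-⅐) = -6 + 10/7 = -32/7 ≈ -4.5714)
a(G) = -16 + G
a(Q)/A(8, 10) - 347/159 = (-16 - 32/7)/(((3/2)*10²)) - 347/159 = -144/(7*((3/2)*100)) - 347*1/159 = -144/7/150 - 347/159 = -144/7*1/150 - 347/159 = -24/175 - 347/159 = -64541/27825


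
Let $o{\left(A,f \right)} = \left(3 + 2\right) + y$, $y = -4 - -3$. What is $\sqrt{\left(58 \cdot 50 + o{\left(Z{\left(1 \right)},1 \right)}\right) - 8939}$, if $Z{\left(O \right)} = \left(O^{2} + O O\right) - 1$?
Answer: $i \sqrt{6035} \approx 77.685 i$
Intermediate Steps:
$Z{\left(O \right)} = -1 + 2 O^{2}$ ($Z{\left(O \right)} = \left(O^{2} + O^{2}\right) - 1 = 2 O^{2} - 1 = -1 + 2 O^{2}$)
$y = -1$ ($y = -4 + 3 = -1$)
$o{\left(A,f \right)} = 4$ ($o{\left(A,f \right)} = \left(3 + 2\right) - 1 = 5 - 1 = 4$)
$\sqrt{\left(58 \cdot 50 + o{\left(Z{\left(1 \right)},1 \right)}\right) - 8939} = \sqrt{\left(58 \cdot 50 + 4\right) - 8939} = \sqrt{\left(2900 + 4\right) - 8939} = \sqrt{2904 - 8939} = \sqrt{-6035} = i \sqrt{6035}$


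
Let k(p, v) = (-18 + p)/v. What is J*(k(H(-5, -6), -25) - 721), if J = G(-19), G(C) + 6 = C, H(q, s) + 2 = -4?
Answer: 18001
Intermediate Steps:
H(q, s) = -6 (H(q, s) = -2 - 4 = -6)
G(C) = -6 + C
J = -25 (J = -6 - 19 = -25)
k(p, v) = (-18 + p)/v
J*(k(H(-5, -6), -25) - 721) = -25*((-18 - 6)/(-25) - 721) = -25*(-1/25*(-24) - 721) = -25*(24/25 - 721) = -25*(-18001/25) = 18001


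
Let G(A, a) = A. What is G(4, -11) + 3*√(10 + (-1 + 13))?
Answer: 4 + 3*√22 ≈ 18.071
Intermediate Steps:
G(4, -11) + 3*√(10 + (-1 + 13)) = 4 + 3*√(10 + (-1 + 13)) = 4 + 3*√(10 + 12) = 4 + 3*√22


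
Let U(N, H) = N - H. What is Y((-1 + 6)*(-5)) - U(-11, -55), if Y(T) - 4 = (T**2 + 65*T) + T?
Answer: -1065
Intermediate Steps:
Y(T) = 4 + T**2 + 66*T (Y(T) = 4 + ((T**2 + 65*T) + T) = 4 + (T**2 + 66*T) = 4 + T**2 + 66*T)
Y((-1 + 6)*(-5)) - U(-11, -55) = (4 + ((-1 + 6)*(-5))**2 + 66*((-1 + 6)*(-5))) - (-11 - 1*(-55)) = (4 + (5*(-5))**2 + 66*(5*(-5))) - (-11 + 55) = (4 + (-25)**2 + 66*(-25)) - 1*44 = (4 + 625 - 1650) - 44 = -1021 - 44 = -1065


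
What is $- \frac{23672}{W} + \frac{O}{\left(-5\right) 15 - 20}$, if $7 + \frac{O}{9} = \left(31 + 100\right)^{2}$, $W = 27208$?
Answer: $- \frac{27649889}{17005} \approx -1626.0$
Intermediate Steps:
$O = 154386$ ($O = -63 + 9 \left(31 + 100\right)^{2} = -63 + 9 \cdot 131^{2} = -63 + 9 \cdot 17161 = -63 + 154449 = 154386$)
$- \frac{23672}{W} + \frac{O}{\left(-5\right) 15 - 20} = - \frac{23672}{27208} + \frac{154386}{\left(-5\right) 15 - 20} = \left(-23672\right) \frac{1}{27208} + \frac{154386}{-75 - 20} = - \frac{2959}{3401} + \frac{154386}{-95} = - \frac{2959}{3401} + 154386 \left(- \frac{1}{95}\right) = - \frac{2959}{3401} - \frac{154386}{95} = - \frac{27649889}{17005}$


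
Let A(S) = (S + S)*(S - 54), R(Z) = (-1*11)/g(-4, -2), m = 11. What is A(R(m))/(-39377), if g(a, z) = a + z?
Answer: 3443/708786 ≈ 0.0048576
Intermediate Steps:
R(Z) = 11/6 (R(Z) = (-1*11)/(-4 - 2) = -11/(-6) = -11*(-⅙) = 11/6)
A(S) = 2*S*(-54 + S) (A(S) = (2*S)*(-54 + S) = 2*S*(-54 + S))
A(R(m))/(-39377) = (2*(11/6)*(-54 + 11/6))/(-39377) = (2*(11/6)*(-313/6))*(-1/39377) = -3443/18*(-1/39377) = 3443/708786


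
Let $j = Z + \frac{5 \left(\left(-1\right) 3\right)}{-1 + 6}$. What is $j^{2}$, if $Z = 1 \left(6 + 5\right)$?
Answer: $64$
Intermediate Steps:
$Z = 11$ ($Z = 1 \cdot 11 = 11$)
$j = 8$ ($j = 11 + \frac{5 \left(\left(-1\right) 3\right)}{-1 + 6} = 11 + \frac{5 \left(-3\right)}{5} = 11 - 3 = 8$)
$j^{2} = 8^{2} = 64$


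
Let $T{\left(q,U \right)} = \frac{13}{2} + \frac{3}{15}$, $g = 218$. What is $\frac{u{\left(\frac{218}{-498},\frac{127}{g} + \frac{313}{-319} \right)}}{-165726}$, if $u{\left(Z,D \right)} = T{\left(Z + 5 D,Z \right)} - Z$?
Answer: $- \frac{17773}{412657740} \approx -4.307 \cdot 10^{-5}$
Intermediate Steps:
$T{\left(q,U \right)} = \frac{67}{10}$ ($T{\left(q,U \right)} = 13 \cdot \frac{1}{2} + 3 \cdot \frac{1}{15} = \frac{13}{2} + \frac{1}{5} = \frac{67}{10}$)
$u{\left(Z,D \right)} = \frac{67}{10} - Z$
$\frac{u{\left(\frac{218}{-498},\frac{127}{g} + \frac{313}{-319} \right)}}{-165726} = \frac{\frac{67}{10} - \frac{218}{-498}}{-165726} = \left(\frac{67}{10} - 218 \left(- \frac{1}{498}\right)\right) \left(- \frac{1}{165726}\right) = \left(\frac{67}{10} - - \frac{109}{249}\right) \left(- \frac{1}{165726}\right) = \left(\frac{67}{10} + \frac{109}{249}\right) \left(- \frac{1}{165726}\right) = \frac{17773}{2490} \left(- \frac{1}{165726}\right) = - \frac{17773}{412657740}$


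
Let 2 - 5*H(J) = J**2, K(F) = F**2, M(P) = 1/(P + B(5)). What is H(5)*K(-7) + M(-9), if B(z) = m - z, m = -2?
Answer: -18037/80 ≈ -225.46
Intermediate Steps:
B(z) = -2 - z
M(P) = 1/(-7 + P) (M(P) = 1/(P + (-2 - 1*5)) = 1/(P + (-2 - 5)) = 1/(P - 7) = 1/(-7 + P))
H(J) = 2/5 - J**2/5
H(5)*K(-7) + M(-9) = (2/5 - 1/5*5**2)*(-7)**2 + 1/(-7 - 9) = (2/5 - 1/5*25)*49 + 1/(-16) = (2/5 - 5)*49 - 1/16 = -23/5*49 - 1/16 = -1127/5 - 1/16 = -18037/80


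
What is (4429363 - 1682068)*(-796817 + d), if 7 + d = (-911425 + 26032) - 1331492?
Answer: -8279547667155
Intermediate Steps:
d = -2216892 (d = -7 + ((-911425 + 26032) - 1331492) = -7 + (-885393 - 1331492) = -7 - 2216885 = -2216892)
(4429363 - 1682068)*(-796817 + d) = (4429363 - 1682068)*(-796817 - 2216892) = 2747295*(-3013709) = -8279547667155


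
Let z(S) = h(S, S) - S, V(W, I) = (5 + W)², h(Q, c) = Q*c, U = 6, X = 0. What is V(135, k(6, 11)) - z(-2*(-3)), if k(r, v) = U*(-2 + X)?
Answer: 19570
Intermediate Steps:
k(r, v) = -12 (k(r, v) = 6*(-2 + 0) = 6*(-2) = -12)
z(S) = S² - S (z(S) = S*S - S = S² - S)
V(135, k(6, 11)) - z(-2*(-3)) = (5 + 135)² - (-2*(-3))*(-1 - 2*(-3)) = 140² - 6*(-1 + 6) = 19600 - 6*5 = 19600 - 1*30 = 19600 - 30 = 19570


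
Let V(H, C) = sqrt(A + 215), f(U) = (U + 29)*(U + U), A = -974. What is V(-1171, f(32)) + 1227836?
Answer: 1227836 + I*sqrt(759) ≈ 1.2278e+6 + 27.55*I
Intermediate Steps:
f(U) = 2*U*(29 + U) (f(U) = (29 + U)*(2*U) = 2*U*(29 + U))
V(H, C) = I*sqrt(759) (V(H, C) = sqrt(-974 + 215) = sqrt(-759) = I*sqrt(759))
V(-1171, f(32)) + 1227836 = I*sqrt(759) + 1227836 = 1227836 + I*sqrt(759)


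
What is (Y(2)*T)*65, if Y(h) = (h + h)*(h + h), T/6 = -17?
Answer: -106080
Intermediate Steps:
T = -102 (T = 6*(-17) = -102)
Y(h) = 4*h**2 (Y(h) = (2*h)*(2*h) = 4*h**2)
(Y(2)*T)*65 = ((4*2**2)*(-102))*65 = ((4*4)*(-102))*65 = (16*(-102))*65 = -1632*65 = -106080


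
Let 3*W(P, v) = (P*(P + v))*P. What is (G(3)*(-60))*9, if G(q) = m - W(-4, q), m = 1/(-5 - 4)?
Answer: -2820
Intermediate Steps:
W(P, v) = P²*(P + v)/3 (W(P, v) = ((P*(P + v))*P)/3 = (P²*(P + v))/3 = P²*(P + v)/3)
m = -⅑ (m = 1/(-9) = -⅑ ≈ -0.11111)
G(q) = 191/9 - 16*q/3 (G(q) = -⅑ - (-4)²*(-4 + q)/3 = -⅑ - 16*(-4 + q)/3 = -⅑ - (-64/3 + 16*q/3) = -⅑ + (64/3 - 16*q/3) = 191/9 - 16*q/3)
(G(3)*(-60))*9 = ((191/9 - 16/3*3)*(-60))*9 = ((191/9 - 16)*(-60))*9 = ((47/9)*(-60))*9 = -940/3*9 = -2820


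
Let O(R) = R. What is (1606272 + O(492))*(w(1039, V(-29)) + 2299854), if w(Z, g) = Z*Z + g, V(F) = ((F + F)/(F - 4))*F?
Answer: 59727538158484/11 ≈ 5.4298e+12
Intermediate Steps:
V(F) = 2*F²/(-4 + F) (V(F) = ((2*F)/(-4 + F))*F = (2*F/(-4 + F))*F = 2*F²/(-4 + F))
w(Z, g) = g + Z² (w(Z, g) = Z² + g = g + Z²)
(1606272 + O(492))*(w(1039, V(-29)) + 2299854) = (1606272 + 492)*((2*(-29)²/(-4 - 29) + 1039²) + 2299854) = 1606764*((2*841/(-33) + 1079521) + 2299854) = 1606764*((2*841*(-1/33) + 1079521) + 2299854) = 1606764*((-1682/33 + 1079521) + 2299854) = 1606764*(35622511/33 + 2299854) = 1606764*(111517693/33) = 59727538158484/11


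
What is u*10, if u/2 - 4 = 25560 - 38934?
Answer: -267400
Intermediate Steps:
u = -26740 (u = 8 + 2*(25560 - 38934) = 8 + 2*(-13374) = 8 - 26748 = -26740)
u*10 = -26740*10 = -267400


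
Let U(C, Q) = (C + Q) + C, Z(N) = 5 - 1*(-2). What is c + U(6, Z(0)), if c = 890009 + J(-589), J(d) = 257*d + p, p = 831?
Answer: 739486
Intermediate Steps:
Z(N) = 7 (Z(N) = 5 + 2 = 7)
U(C, Q) = Q + 2*C
J(d) = 831 + 257*d (J(d) = 257*d + 831 = 831 + 257*d)
c = 739467 (c = 890009 + (831 + 257*(-589)) = 890009 + (831 - 151373) = 890009 - 150542 = 739467)
c + U(6, Z(0)) = 739467 + (7 + 2*6) = 739467 + (7 + 12) = 739467 + 19 = 739486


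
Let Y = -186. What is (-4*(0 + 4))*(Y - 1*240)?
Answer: 6816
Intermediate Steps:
(-4*(0 + 4))*(Y - 1*240) = (-4*(0 + 4))*(-186 - 1*240) = (-4*4)*(-186 - 240) = -16*(-426) = 6816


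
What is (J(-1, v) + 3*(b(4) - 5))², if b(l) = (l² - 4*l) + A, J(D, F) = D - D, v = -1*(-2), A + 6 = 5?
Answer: 324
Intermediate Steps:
A = -1 (A = -6 + 5 = -1)
v = 2
J(D, F) = 0
b(l) = -1 + l² - 4*l (b(l) = (l² - 4*l) - 1 = -1 + l² - 4*l)
(J(-1, v) + 3*(b(4) - 5))² = (0 + 3*((-1 + 4² - 4*4) - 5))² = (0 + 3*((-1 + 16 - 16) - 5))² = (0 + 3*(-1 - 5))² = (0 + 3*(-6))² = (0 - 18)² = (-18)² = 324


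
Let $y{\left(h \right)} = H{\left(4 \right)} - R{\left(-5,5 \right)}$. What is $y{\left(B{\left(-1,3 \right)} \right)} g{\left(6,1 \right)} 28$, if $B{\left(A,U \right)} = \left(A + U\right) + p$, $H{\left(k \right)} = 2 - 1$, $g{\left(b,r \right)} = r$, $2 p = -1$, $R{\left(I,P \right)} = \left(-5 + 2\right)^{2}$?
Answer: $-224$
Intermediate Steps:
$R{\left(I,P \right)} = 9$ ($R{\left(I,P \right)} = \left(-3\right)^{2} = 9$)
$p = - \frac{1}{2}$ ($p = \frac{1}{2} \left(-1\right) = - \frac{1}{2} \approx -0.5$)
$H{\left(k \right)} = 1$
$B{\left(A,U \right)} = - \frac{1}{2} + A + U$ ($B{\left(A,U \right)} = \left(A + U\right) - \frac{1}{2} = - \frac{1}{2} + A + U$)
$y{\left(h \right)} = -8$ ($y{\left(h \right)} = 1 - 9 = -8$)
$y{\left(B{\left(-1,3 \right)} \right)} g{\left(6,1 \right)} 28 = \left(-8\right) 1 \cdot 28 = \left(-8\right) 28 = -224$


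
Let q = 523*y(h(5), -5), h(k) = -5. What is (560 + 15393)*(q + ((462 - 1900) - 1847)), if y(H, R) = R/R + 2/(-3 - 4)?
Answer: -46446020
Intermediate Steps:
y(H, R) = 5/7 (y(H, R) = 1 + 2/(-7) = 1 + 2*(-⅐) = 1 - 2/7 = 5/7)
q = 2615/7 (q = 523*(5/7) = 2615/7 ≈ 373.57)
(560 + 15393)*(q + ((462 - 1900) - 1847)) = (560 + 15393)*(2615/7 + ((462 - 1900) - 1847)) = 15953*(2615/7 + (-1438 - 1847)) = 15953*(2615/7 - 3285) = 15953*(-20380/7) = -46446020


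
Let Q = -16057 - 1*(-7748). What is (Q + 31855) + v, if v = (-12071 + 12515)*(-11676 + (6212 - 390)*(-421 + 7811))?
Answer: 19097752922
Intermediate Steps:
Q = -8309 (Q = -16057 + 7748 = -8309)
v = 19097729376 (v = 444*(-11676 + 5822*7390) = 444*(-11676 + 43024580) = 444*43012904 = 19097729376)
(Q + 31855) + v = (-8309 + 31855) + 19097729376 = 23546 + 19097729376 = 19097752922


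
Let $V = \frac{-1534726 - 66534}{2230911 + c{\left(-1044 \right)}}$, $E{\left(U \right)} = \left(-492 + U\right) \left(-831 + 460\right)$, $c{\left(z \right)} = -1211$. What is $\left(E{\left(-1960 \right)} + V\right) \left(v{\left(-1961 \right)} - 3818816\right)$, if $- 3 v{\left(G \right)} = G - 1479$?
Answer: $- \frac{1161528939910781456}{334455} \approx -3.4729 \cdot 10^{12}$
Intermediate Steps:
$v{\left(G \right)} = 493 - \frac{G}{3}$ ($v{\left(G \right)} = - \frac{G - 1479}{3} = - \frac{-1479 + G}{3} = 493 - \frac{G}{3}$)
$E{\left(U \right)} = 182532 - 371 U$ ($E{\left(U \right)} = \left(-492 + U\right) \left(-371\right) = 182532 - 371 U$)
$V = - \frac{80063}{111485}$ ($V = \frac{-1534726 - 66534}{2230911 - 1211} = - \frac{1601260}{2229700} = \left(-1601260\right) \frac{1}{2229700} = - \frac{80063}{111485} \approx -0.71815$)
$\left(E{\left(-1960 \right)} + V\right) \left(v{\left(-1961 \right)} - 3818816\right) = \left(\left(182532 - -727160\right) - \frac{80063}{111485}\right) \left(\left(493 - - \frac{1961}{3}\right) - 3818816\right) = \left(\left(182532 + 727160\right) - \frac{80063}{111485}\right) \left(\left(493 + \frac{1961}{3}\right) - 3818816\right) = \left(909692 - \frac{80063}{111485}\right) \left(\frac{3440}{3} - 3818816\right) = \frac{101416932557}{111485} \left(- \frac{11453008}{3}\right) = - \frac{1161528939910781456}{334455}$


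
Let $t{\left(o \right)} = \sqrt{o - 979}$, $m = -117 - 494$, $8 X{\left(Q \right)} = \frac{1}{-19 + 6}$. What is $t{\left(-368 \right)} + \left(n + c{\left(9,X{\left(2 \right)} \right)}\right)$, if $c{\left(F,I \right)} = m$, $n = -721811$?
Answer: $-722422 + i \sqrt{1347} \approx -7.2242 \cdot 10^{5} + 36.701 i$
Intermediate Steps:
$X{\left(Q \right)} = - \frac{1}{104}$ ($X{\left(Q \right)} = \frac{1}{8 \left(-19 + 6\right)} = \frac{1}{8 \left(-13\right)} = \frac{1}{8} \left(- \frac{1}{13}\right) = - \frac{1}{104}$)
$m = -611$ ($m = -117 - 494 = -611$)
$t{\left(o \right)} = \sqrt{-979 + o}$
$c{\left(F,I \right)} = -611$
$t{\left(-368 \right)} + \left(n + c{\left(9,X{\left(2 \right)} \right)}\right) = \sqrt{-979 - 368} - 722422 = \sqrt{-1347} - 722422 = i \sqrt{1347} - 722422 = -722422 + i \sqrt{1347}$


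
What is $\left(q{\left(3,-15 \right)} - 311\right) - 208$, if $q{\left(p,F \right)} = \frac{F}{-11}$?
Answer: $- \frac{5694}{11} \approx -517.64$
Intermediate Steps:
$q{\left(p,F \right)} = - \frac{F}{11}$ ($q{\left(p,F \right)} = F \left(- \frac{1}{11}\right) = - \frac{F}{11}$)
$\left(q{\left(3,-15 \right)} - 311\right) - 208 = \left(\left(- \frac{1}{11}\right) \left(-15\right) - 311\right) - 208 = \left(\frac{15}{11} - 311\right) - 208 = - \frac{3406}{11} - 208 = - \frac{5694}{11}$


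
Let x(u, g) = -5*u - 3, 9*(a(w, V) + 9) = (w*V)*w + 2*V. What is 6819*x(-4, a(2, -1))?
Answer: 115923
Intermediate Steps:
a(w, V) = -9 + 2*V/9 + V*w²/9 (a(w, V) = -9 + ((w*V)*w + 2*V)/9 = -9 + ((V*w)*w + 2*V)/9 = -9 + (V*w² + 2*V)/9 = -9 + (2*V + V*w²)/9 = -9 + (2*V/9 + V*w²/9) = -9 + 2*V/9 + V*w²/9)
x(u, g) = -3 - 5*u
6819*x(-4, a(2, -1)) = 6819*(-3 - 5*(-4)) = 6819*(-3 + 20) = 6819*17 = 115923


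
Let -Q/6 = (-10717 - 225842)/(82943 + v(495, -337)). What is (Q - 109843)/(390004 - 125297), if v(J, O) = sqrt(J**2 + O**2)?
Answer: -251837444964781/606989267685695 - 473118*sqrt(358594)/606989267685695 ≈ -0.41490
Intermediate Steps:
Q = 1419354/(82943 + sqrt(358594)) (Q = -6*(-10717 - 225842)/(82943 + sqrt(495**2 + (-337)**2)) = -(-1419354)/(82943 + sqrt(245025 + 113569)) = -(-1419354)/(82943 + sqrt(358594)) = 1419354/(82943 + sqrt(358594)) ≈ 16.990)
(Q - 109843)/(390004 - 125297) = ((39241826274/2293060885 - 473118*sqrt(358594)/2293060885) - 109843)/(390004 - 125297) = (-251837444964781/2293060885 - 473118*sqrt(358594)/2293060885)/264707 = (-251837444964781/2293060885 - 473118*sqrt(358594)/2293060885)*(1/264707) = -251837444964781/606989267685695 - 473118*sqrt(358594)/606989267685695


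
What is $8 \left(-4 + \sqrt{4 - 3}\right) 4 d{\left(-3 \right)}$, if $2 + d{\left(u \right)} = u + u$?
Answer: $768$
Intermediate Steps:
$d{\left(u \right)} = -2 + 2 u$ ($d{\left(u \right)} = -2 + \left(u + u\right) = -2 + 2 u$)
$8 \left(-4 + \sqrt{4 - 3}\right) 4 d{\left(-3 \right)} = 8 \left(-4 + \sqrt{4 - 3}\right) 4 \left(-2 + 2 \left(-3\right)\right) = 8 \left(-4 + \sqrt{1}\right) 4 \left(-2 - 6\right) = 8 \left(-4 + 1\right) 4 \left(-8\right) = 8 \left(\left(-3\right) 4\right) \left(-8\right) = 8 \left(-12\right) \left(-8\right) = \left(-96\right) \left(-8\right) = 768$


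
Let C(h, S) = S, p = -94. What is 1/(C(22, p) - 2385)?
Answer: -1/2479 ≈ -0.00040339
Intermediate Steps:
1/(C(22, p) - 2385) = 1/(-94 - 2385) = 1/(-2479) = -1/2479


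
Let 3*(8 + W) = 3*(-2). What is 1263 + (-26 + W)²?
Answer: 2559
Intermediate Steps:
W = -10 (W = -8 + (3*(-2))/3 = -8 + (⅓)*(-6) = -8 - 2 = -10)
1263 + (-26 + W)² = 1263 + (-26 - 10)² = 1263 + (-36)² = 1263 + 1296 = 2559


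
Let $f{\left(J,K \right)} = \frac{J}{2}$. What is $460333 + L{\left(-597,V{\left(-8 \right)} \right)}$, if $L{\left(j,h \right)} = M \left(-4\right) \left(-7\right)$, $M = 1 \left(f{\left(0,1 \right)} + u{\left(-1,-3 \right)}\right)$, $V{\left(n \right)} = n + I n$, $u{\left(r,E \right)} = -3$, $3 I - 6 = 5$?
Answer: $460249$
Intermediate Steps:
$I = \frac{11}{3}$ ($I = 2 + \frac{1}{3} \cdot 5 = 2 + \frac{5}{3} = \frac{11}{3} \approx 3.6667$)
$V{\left(n \right)} = \frac{14 n}{3}$ ($V{\left(n \right)} = n + \frac{11 n}{3} = \frac{14 n}{3}$)
$f{\left(J,K \right)} = \frac{J}{2}$ ($f{\left(J,K \right)} = J \frac{1}{2} = \frac{J}{2}$)
$M = -3$ ($M = 1 \left(\frac{1}{2} \cdot 0 - 3\right) = 1 \left(0 - 3\right) = 1 \left(-3\right) = -3$)
$L{\left(j,h \right)} = -84$ ($L{\left(j,h \right)} = \left(-3\right) \left(-4\right) \left(-7\right) = 12 \left(-7\right) = -84$)
$460333 + L{\left(-597,V{\left(-8 \right)} \right)} = 460333 - 84 = 460249$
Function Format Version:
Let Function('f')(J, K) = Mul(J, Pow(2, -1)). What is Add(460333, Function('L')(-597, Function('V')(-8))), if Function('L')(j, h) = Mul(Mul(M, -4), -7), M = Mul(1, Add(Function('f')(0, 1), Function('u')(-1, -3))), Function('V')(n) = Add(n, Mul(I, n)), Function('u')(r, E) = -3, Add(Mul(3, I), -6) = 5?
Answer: 460249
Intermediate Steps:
I = Rational(11, 3) (I = Add(2, Mul(Rational(1, 3), 5)) = Add(2, Rational(5, 3)) = Rational(11, 3) ≈ 3.6667)
Function('V')(n) = Mul(Rational(14, 3), n) (Function('V')(n) = Add(n, Mul(Rational(11, 3), n)) = Mul(Rational(14, 3), n))
Function('f')(J, K) = Mul(Rational(1, 2), J) (Function('f')(J, K) = Mul(J, Rational(1, 2)) = Mul(Rational(1, 2), J))
M = -3 (M = Mul(1, Add(Mul(Rational(1, 2), 0), -3)) = Mul(1, Add(0, -3)) = Mul(1, -3) = -3)
Function('L')(j, h) = -84 (Function('L')(j, h) = Mul(Mul(-3, -4), -7) = Mul(12, -7) = -84)
Add(460333, Function('L')(-597, Function('V')(-8))) = Add(460333, -84) = 460249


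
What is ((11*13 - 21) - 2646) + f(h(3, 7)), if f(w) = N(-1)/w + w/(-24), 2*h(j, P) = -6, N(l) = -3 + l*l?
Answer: -60557/24 ≈ -2523.2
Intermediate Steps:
N(l) = -3 + l²
h(j, P) = -3 (h(j, P) = (½)*(-6) = -3)
f(w) = -2/w - w/24 (f(w) = (-3 + (-1)²)/w + w/(-24) = (-3 + 1)/w + w*(-1/24) = -2/w - w/24)
((11*13 - 21) - 2646) + f(h(3, 7)) = ((11*13 - 21) - 2646) + (-2/(-3) - 1/24*(-3)) = ((143 - 21) - 2646) + (-2*(-⅓) + ⅛) = (122 - 2646) + (⅔ + ⅛) = -2524 + 19/24 = -60557/24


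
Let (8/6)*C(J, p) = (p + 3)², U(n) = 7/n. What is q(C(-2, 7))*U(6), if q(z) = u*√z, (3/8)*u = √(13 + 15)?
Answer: 280*√21/9 ≈ 142.57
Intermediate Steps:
u = 16*√7/3 (u = 8*√(13 + 15)/3 = 8*√28/3 = 8*(2*√7)/3 = 16*√7/3 ≈ 14.111)
C(J, p) = 3*(3 + p)²/4 (C(J, p) = 3*(p + 3)²/4 = 3*(3 + p)²/4)
q(z) = 16*√7*√z/3 (q(z) = (16*√7/3)*√z = 16*√7*√z/3)
q(C(-2, 7))*U(6) = (16*√7*√(3*(3 + 7)²/4)/3)*(7/6) = (16*√7*√((¾)*10²)/3)*(7*(⅙)) = (16*√7*√((¾)*100)/3)*(7/6) = (16*√7*√75/3)*(7/6) = (16*√7*(5*√3)/3)*(7/6) = (80*√21/3)*(7/6) = 280*√21/9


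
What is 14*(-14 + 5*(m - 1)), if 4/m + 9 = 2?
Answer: -306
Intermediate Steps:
m = -4/7 (m = 4/(-9 + 2) = 4/(-7) = 4*(-1/7) = -4/7 ≈ -0.57143)
14*(-14 + 5*(m - 1)) = 14*(-14 + 5*(-4/7 - 1)) = 14*(-14 + 5*(-11/7)) = 14*(-14 - 55/7) = 14*(-153/7) = -306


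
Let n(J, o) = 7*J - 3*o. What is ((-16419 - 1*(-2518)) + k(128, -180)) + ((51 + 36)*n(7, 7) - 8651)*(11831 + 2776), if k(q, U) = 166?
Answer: -90796240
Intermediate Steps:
n(J, o) = -3*o + 7*J
((-16419 - 1*(-2518)) + k(128, -180)) + ((51 + 36)*n(7, 7) - 8651)*(11831 + 2776) = ((-16419 - 1*(-2518)) + 166) + ((51 + 36)*(-3*7 + 7*7) - 8651)*(11831 + 2776) = ((-16419 + 2518) + 166) + (87*(-21 + 49) - 8651)*14607 = (-13901 + 166) + (87*28 - 8651)*14607 = -13735 + (2436 - 8651)*14607 = -13735 - 6215*14607 = -13735 - 90782505 = -90796240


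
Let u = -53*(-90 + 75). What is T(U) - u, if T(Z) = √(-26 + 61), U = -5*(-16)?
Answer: -795 + √35 ≈ -789.08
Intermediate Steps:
U = 80
T(Z) = √35
u = 795 (u = -53*(-15) = 795)
T(U) - u = √35 - 1*795 = √35 - 795 = -795 + √35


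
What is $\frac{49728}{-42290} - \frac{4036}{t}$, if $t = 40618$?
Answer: $- \frac{547633586}{429433805} \approx -1.2752$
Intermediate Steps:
$\frac{49728}{-42290} - \frac{4036}{t} = \frac{49728}{-42290} - \frac{4036}{40618} = 49728 \left(- \frac{1}{42290}\right) - \frac{2018}{20309} = - \frac{24864}{21145} - \frac{2018}{20309} = - \frac{547633586}{429433805}$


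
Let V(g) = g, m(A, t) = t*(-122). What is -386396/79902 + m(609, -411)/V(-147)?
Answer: -677207716/1957599 ≈ -345.94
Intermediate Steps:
m(A, t) = -122*t
-386396/79902 + m(609, -411)/V(-147) = -386396/79902 - 122*(-411)/(-147) = -386396*1/79902 + 50142*(-1/147) = -193198/39951 - 16714/49 = -677207716/1957599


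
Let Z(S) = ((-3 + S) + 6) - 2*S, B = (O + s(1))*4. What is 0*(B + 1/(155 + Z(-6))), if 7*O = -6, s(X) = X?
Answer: 0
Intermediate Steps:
O = -6/7 (O = (1/7)*(-6) = -6/7 ≈ -0.85714)
B = 4/7 (B = (-6/7 + 1)*4 = (1/7)*4 = 4/7 ≈ 0.57143)
Z(S) = 3 - S (Z(S) = (3 + S) - 2*S = 3 - S)
0*(B + 1/(155 + Z(-6))) = 0*(4/7 + 1/(155 + (3 - 1*(-6)))) = 0*(4/7 + 1/(155 + (3 + 6))) = 0*(4/7 + 1/(155 + 9)) = 0*(4/7 + 1/164) = 0*(663/1148) = 0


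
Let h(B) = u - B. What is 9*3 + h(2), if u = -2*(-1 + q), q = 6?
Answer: 15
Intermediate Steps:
u = -10 (u = -2*(-1 + 6) = -2*5 = -10)
h(B) = -10 - B
9*3 + h(2) = 9*3 + (-10 - 1*2) = 27 + (-10 - 2) = 27 - 12 = 15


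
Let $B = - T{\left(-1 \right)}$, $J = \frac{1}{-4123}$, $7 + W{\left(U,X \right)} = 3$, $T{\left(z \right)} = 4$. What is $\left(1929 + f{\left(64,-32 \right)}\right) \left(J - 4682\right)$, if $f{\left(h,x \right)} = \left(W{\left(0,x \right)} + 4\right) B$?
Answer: $- \frac{37237198023}{4123} \approx -9.0316 \cdot 10^{6}$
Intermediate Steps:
$W{\left(U,X \right)} = -4$ ($W{\left(U,X \right)} = -7 + 3 = -4$)
$J = - \frac{1}{4123} \approx -0.00024254$
$B = -4$ ($B = \left(-1\right) 4 = -4$)
$f{\left(h,x \right)} = 0$ ($f{\left(h,x \right)} = \left(-4 + 4\right) \left(-4\right) = 0 \left(-4\right) = 0$)
$\left(1929 + f{\left(64,-32 \right)}\right) \left(J - 4682\right) = \left(1929 + 0\right) \left(- \frac{1}{4123} - 4682\right) = 1929 \left(- \frac{19303887}{4123}\right) = - \frac{37237198023}{4123}$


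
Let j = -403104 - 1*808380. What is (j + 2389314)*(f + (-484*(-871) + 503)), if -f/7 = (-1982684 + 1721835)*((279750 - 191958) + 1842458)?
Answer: 4151293516055797110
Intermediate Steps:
j = -1211484 (j = -403104 - 808380 = -1211484)
f = 3524526475750 (f = -7*(-1982684 + 1721835)*((279750 - 191958) + 1842458) = -(-1825943)*(87792 + 1842458) = -(-1825943)*1930250 = -7*(-503503782250) = 3524526475750)
(j + 2389314)*(f + (-484*(-871) + 503)) = (-1211484 + 2389314)*(3524526475750 + (-484*(-871) + 503)) = 1177830*(3524526475750 + (421564 + 503)) = 1177830*(3524526475750 + 422067) = 1177830*3524526897817 = 4151293516055797110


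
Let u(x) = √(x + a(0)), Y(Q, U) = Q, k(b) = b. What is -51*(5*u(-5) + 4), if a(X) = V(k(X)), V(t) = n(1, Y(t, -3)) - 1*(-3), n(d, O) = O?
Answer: -204 - 255*I*√2 ≈ -204.0 - 360.62*I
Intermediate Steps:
V(t) = 3 + t (V(t) = t - 1*(-3) = t + 3 = 3 + t)
a(X) = 3 + X
u(x) = √(3 + x) (u(x) = √(x + (3 + 0)) = √(x + 3) = √(3 + x))
-51*(5*u(-5) + 4) = -51*(5*√(3 - 5) + 4) = -51*(5*√(-2) + 4) = -51*(5*(I*√2) + 4) = -51*(5*I*√2 + 4) = -51*(4 + 5*I*√2) = -204 - 255*I*√2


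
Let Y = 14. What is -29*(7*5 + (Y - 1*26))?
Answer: -667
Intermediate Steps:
-29*(7*5 + (Y - 1*26)) = -29*(7*5 + (14 - 1*26)) = -29*(35 + (14 - 26)) = -29*(35 - 12) = -29*23 = -667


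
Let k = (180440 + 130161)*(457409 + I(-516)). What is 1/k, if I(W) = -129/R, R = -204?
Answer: 68/9660888466855 ≈ 7.0387e-12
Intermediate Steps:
I(W) = 43/68 (I(W) = -129/(-204) = -129*(-1/204) = 43/68)
k = 9660888466855/68 (k = (180440 + 130161)*(457409 + 43/68) = 310601*(31103855/68) = 9660888466855/68 ≈ 1.4207e+11)
1/k = 1/(9660888466855/68) = 68/9660888466855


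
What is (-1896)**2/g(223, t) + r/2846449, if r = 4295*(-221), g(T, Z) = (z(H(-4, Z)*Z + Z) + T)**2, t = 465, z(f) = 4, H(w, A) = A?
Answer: 10183549339229/146674670521 ≈ 69.429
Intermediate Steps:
g(T, Z) = (4 + T)**2
r = -949195
(-1896)**2/g(223, t) + r/2846449 = (-1896)**2/((4 + 223)**2) - 949195/2846449 = 3594816/(227**2) - 949195*1/2846449 = 3594816/51529 - 949195/2846449 = 10183549339229/146674670521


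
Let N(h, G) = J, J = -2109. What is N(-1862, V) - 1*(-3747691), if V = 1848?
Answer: 3745582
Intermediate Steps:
N(h, G) = -2109
N(-1862, V) - 1*(-3747691) = -2109 - 1*(-3747691) = -2109 + 3747691 = 3745582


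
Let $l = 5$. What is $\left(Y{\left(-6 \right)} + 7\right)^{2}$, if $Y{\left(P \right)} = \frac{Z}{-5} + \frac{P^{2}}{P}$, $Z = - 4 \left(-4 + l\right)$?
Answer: $\frac{81}{25} \approx 3.24$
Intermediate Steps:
$Z = -4$ ($Z = - 4 \left(-4 + 5\right) = \left(-4\right) 1 = -4$)
$Y{\left(P \right)} = \frac{4}{5} + P$ ($Y{\left(P \right)} = - \frac{4}{-5} + \frac{P^{2}}{P} = \left(-4\right) \left(- \frac{1}{5}\right) + P = \frac{4}{5} + P$)
$\left(Y{\left(-6 \right)} + 7\right)^{2} = \left(\left(\frac{4}{5} - 6\right) + 7\right)^{2} = \left(- \frac{26}{5} + 7\right)^{2} = \left(\frac{9}{5}\right)^{2} = \frac{81}{25}$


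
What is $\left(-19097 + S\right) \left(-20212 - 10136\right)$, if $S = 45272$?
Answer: $-794358900$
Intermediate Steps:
$\left(-19097 + S\right) \left(-20212 - 10136\right) = \left(-19097 + 45272\right) \left(-20212 - 10136\right) = 26175 \left(-30348\right) = -794358900$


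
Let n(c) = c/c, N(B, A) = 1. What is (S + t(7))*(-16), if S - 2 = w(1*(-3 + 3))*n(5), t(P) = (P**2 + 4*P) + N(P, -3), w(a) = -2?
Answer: -1248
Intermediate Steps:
n(c) = 1
t(P) = 1 + P**2 + 4*P (t(P) = (P**2 + 4*P) + 1 = 1 + P**2 + 4*P)
S = 0 (S = 2 - 2*1 = 2 - 2 = 0)
(S + t(7))*(-16) = (0 + (1 + 7**2 + 4*7))*(-16) = (0 + (1 + 49 + 28))*(-16) = (0 + 78)*(-16) = 78*(-16) = -1248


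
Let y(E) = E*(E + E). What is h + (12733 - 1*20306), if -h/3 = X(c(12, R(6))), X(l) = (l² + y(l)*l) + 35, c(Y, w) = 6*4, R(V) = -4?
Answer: -92350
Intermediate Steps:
y(E) = 2*E² (y(E) = E*(2*E) = 2*E²)
c(Y, w) = 24
X(l) = 35 + l² + 2*l³ (X(l) = (l² + (2*l²)*l) + 35 = (l² + 2*l³) + 35 = 35 + l² + 2*l³)
h = -84777 (h = -3*(35 + 24² + 2*24³) = -3*(35 + 576 + 2*13824) = -3*(35 + 576 + 27648) = -3*28259 = -84777)
h + (12733 - 1*20306) = -84777 + (12733 - 1*20306) = -84777 + (12733 - 20306) = -84777 - 7573 = -92350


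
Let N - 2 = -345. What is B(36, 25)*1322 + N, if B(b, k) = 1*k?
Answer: 32707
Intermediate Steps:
B(b, k) = k
N = -343 (N = 2 - 345 = -343)
B(36, 25)*1322 + N = 25*1322 - 343 = 33050 - 343 = 32707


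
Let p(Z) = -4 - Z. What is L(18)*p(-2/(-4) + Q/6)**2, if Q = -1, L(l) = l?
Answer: 338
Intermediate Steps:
L(18)*p(-2/(-4) + Q/6)**2 = 18*(-4 - (-2/(-4) - 1/6))**2 = 18*(-4 - (-2*(-1/4) - 1*1/6))**2 = 18*(-4 - (1/2 - 1/6))**2 = 18*(-4 - 1*1/3)**2 = 18*(-4 - 1/3)**2 = 18*(-13/3)**2 = 18*(169/9) = 338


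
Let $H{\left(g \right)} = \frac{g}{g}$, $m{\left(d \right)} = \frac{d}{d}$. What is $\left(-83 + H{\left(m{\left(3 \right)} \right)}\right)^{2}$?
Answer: $6724$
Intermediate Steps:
$m{\left(d \right)} = 1$
$H{\left(g \right)} = 1$
$\left(-83 + H{\left(m{\left(3 \right)} \right)}\right)^{2} = \left(-83 + 1\right)^{2} = \left(-82\right)^{2} = 6724$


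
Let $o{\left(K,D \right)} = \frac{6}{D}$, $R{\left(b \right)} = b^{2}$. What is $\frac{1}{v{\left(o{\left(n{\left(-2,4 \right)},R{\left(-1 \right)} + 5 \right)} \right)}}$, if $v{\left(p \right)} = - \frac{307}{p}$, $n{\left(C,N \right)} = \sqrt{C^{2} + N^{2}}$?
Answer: $- \frac{1}{307} \approx -0.0032573$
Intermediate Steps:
$\frac{1}{v{\left(o{\left(n{\left(-2,4 \right)},R{\left(-1 \right)} + 5 \right)} \right)}} = \frac{1}{\left(-307\right) \frac{1}{6 \frac{1}{\left(-1\right)^{2} + 5}}} = \frac{1}{\left(-307\right) \frac{1}{6 \frac{1}{1 + 5}}} = \frac{1}{\left(-307\right) \frac{1}{6 \cdot \frac{1}{6}}} = \frac{1}{\left(-307\right) 1^{-1}} = \frac{1}{\left(-307\right) 1} = \frac{1}{-307} = - \frac{1}{307}$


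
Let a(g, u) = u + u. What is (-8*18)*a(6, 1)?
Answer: -288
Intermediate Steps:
a(g, u) = 2*u
(-8*18)*a(6, 1) = (-8*18)*(2*1) = -144*2 = -288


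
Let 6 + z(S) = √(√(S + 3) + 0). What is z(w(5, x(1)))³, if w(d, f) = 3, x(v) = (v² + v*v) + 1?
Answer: -(6 - 6^(¼))³ ≈ -87.228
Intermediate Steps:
x(v) = 1 + 2*v² (x(v) = (v² + v²) + 1 = 2*v² + 1 = 1 + 2*v²)
z(S) = -6 + (3 + S)^(¼) (z(S) = -6 + √(√(S + 3) + 0) = -6 + √(√(3 + S) + 0) = -6 + √(√(3 + S)) = -6 + (3 + S)^(¼))
z(w(5, x(1)))³ = (-6 + (3 + 3)^(¼))³ = (-6 + 6^(¼))³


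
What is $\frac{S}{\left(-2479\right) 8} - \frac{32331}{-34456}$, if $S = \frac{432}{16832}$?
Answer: $\frac{84316157259}{89858078048} \approx 0.93833$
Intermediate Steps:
$S = \frac{27}{1052}$ ($S = 432 \cdot \frac{1}{16832} = \frac{27}{1052} \approx 0.025665$)
$\frac{S}{\left(-2479\right) 8} - \frac{32331}{-34456} = \frac{27}{1052 \left(\left(-2479\right) 8\right)} - \frac{32331}{-34456} = \frac{27}{1052 \left(-19832\right)} - - \frac{32331}{34456} = \frac{27}{1052} \left(- \frac{1}{19832}\right) + \frac{32331}{34456} = - \frac{27}{20863264} + \frac{32331}{34456} = \frac{84316157259}{89858078048}$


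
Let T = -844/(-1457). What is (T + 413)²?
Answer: 363108682225/2122849 ≈ 1.7105e+5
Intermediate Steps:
T = 844/1457 (T = -844*(-1/1457) = 844/1457 ≈ 0.57927)
(T + 413)² = (844/1457 + 413)² = (602585/1457)² = 363108682225/2122849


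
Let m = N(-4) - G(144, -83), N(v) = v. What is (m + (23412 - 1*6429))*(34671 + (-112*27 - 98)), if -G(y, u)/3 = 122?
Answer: 547217405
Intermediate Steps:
G(y, u) = -366 (G(y, u) = -3*122 = -366)
m = 362 (m = -4 - 1*(-366) = -4 + 366 = 362)
(m + (23412 - 1*6429))*(34671 + (-112*27 - 98)) = (362 + (23412 - 1*6429))*(34671 + (-112*27 - 98)) = (362 + (23412 - 6429))*(34671 + (-3024 - 98)) = (362 + 16983)*(34671 - 3122) = 17345*31549 = 547217405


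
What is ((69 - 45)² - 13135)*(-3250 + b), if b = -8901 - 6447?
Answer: 233572282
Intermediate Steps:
b = -15348
((69 - 45)² - 13135)*(-3250 + b) = ((69 - 45)² - 13135)*(-3250 - 15348) = (24² - 13135)*(-18598) = (576 - 13135)*(-18598) = -12559*(-18598) = 233572282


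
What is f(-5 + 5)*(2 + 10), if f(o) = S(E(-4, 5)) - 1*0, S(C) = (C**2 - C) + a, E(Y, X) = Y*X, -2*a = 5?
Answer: 5010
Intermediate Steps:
a = -5/2 (a = -1/2*5 = -5/2 ≈ -2.5000)
E(Y, X) = X*Y
S(C) = -5/2 + C**2 - C (S(C) = (C**2 - C) - 5/2 = -5/2 + C**2 - C)
f(o) = 835/2 (f(o) = (-5/2 + (5*(-4))**2 - 5*(-4)) - 1*0 = (-5/2 + (-20)**2 - 1*(-20)) + 0 = (-5/2 + 400 + 20) + 0 = 835/2 + 0 = 835/2)
f(-5 + 5)*(2 + 10) = 835*(2 + 10)/2 = (835/2)*12 = 5010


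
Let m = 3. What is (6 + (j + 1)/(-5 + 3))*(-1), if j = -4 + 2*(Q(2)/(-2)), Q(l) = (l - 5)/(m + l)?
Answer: -36/5 ≈ -7.2000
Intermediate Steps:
Q(l) = (-5 + l)/(3 + l) (Q(l) = (l - 5)/(3 + l) = (-5 + l)/(3 + l))
j = -17/5 (j = -4 + 2*(((-5 + 2)/(3 + 2))/(-2)) = -4 + 2*((-3/5)*(-½)) = -4 + 2*(((⅕)*(-3))*(-½)) = -4 + 2*(-⅗*(-½)) = -4 + 2*(3/10) = -4 + ⅗ = -17/5 ≈ -3.4000)
(6 + (j + 1)/(-5 + 3))*(-1) = (6 + (-17/5 + 1)/(-5 + 3))*(-1) = (6 - 12/5/(-2))*(-1) = (6 - 12/5*(-½))*(-1) = (6 + 6/5)*(-1) = (36/5)*(-1) = -36/5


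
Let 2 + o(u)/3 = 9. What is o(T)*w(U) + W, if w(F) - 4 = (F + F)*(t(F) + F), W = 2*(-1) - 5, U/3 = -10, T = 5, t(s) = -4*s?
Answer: -113323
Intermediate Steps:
o(u) = 21 (o(u) = -6 + 3*9 = -6 + 27 = 21)
U = -30 (U = 3*(-10) = -30)
W = -7 (W = -2 - 5 = -7)
w(F) = 4 - 6*F² (w(F) = 4 + (F + F)*(-4*F + F) = 4 + (2*F)*(-3*F) = 4 - 6*F²)
o(T)*w(U) + W = 21*(4 - 6*(-30)²) - 7 = 21*(4 - 6*900) - 7 = 21*(4 - 5400) - 7 = 21*(-5396) - 7 = -113316 - 7 = -113323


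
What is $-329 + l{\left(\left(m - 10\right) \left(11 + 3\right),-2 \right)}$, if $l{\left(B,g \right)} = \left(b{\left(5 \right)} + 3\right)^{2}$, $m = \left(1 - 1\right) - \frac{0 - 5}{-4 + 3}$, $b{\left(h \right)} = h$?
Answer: $-265$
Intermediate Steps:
$m = -5$ ($m = \left(1 - 1\right) - - \frac{5}{-1} = 0 - \left(-5\right) \left(-1\right) = 0 - 5 = -5$)
$l{\left(B,g \right)} = 64$ ($l{\left(B,g \right)} = \left(5 + 3\right)^{2} = 8^{2} = 64$)
$-329 + l{\left(\left(m - 10\right) \left(11 + 3\right),-2 \right)} = -329 + 64 = -265$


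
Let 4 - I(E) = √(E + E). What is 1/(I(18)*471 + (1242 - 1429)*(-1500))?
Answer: 1/279558 ≈ 3.5771e-6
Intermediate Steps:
I(E) = 4 - √2*√E (I(E) = 4 - √(E + E) = 4 - √(2*E) = 4 - √2*√E)
1/(I(18)*471 + (1242 - 1429)*(-1500)) = 1/((4 - √2*√18)*471 + (1242 - 1429)*(-1500)) = 1/((4 - √2*3*√2)*471 - 187*(-1500)) = 1/((4 - 6)*471 + 280500) = 1/(-2*471 + 280500) = 1/(-942 + 280500) = 1/279558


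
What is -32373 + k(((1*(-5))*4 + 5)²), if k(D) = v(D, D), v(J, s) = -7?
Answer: -32380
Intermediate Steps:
k(D) = -7
-32373 + k(((1*(-5))*4 + 5)²) = -32373 - 7 = -32380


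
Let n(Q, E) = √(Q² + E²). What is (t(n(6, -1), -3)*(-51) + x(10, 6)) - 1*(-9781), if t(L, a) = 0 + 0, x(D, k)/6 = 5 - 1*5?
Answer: 9781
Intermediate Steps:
x(D, k) = 0 (x(D, k) = 6*(5 - 1*5) = 6*(5 - 5) = 6*0 = 0)
n(Q, E) = √(E² + Q²)
t(L, a) = 0
(t(n(6, -1), -3)*(-51) + x(10, 6)) - 1*(-9781) = (0*(-51) + 0) - 1*(-9781) = (0 + 0) + 9781 = 0 + 9781 = 9781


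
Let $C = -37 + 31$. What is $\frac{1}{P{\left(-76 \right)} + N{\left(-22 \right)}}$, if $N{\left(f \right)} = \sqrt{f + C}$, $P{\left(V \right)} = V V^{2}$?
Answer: $- \frac{109744}{48174982151} - \frac{i \sqrt{7}}{96349964302} \approx -2.278 \cdot 10^{-6} - 2.746 \cdot 10^{-11} i$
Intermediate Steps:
$P{\left(V \right)} = V^{3}$
$C = -6$
$N{\left(f \right)} = \sqrt{-6 + f}$ ($N{\left(f \right)} = \sqrt{f - 6} = \sqrt{-6 + f}$)
$\frac{1}{P{\left(-76 \right)} + N{\left(-22 \right)}} = \frac{1}{\left(-76\right)^{3} + \sqrt{-6 - 22}} = \frac{1}{-438976 + \sqrt{-28}} = \frac{1}{-438976 + 2 i \sqrt{7}}$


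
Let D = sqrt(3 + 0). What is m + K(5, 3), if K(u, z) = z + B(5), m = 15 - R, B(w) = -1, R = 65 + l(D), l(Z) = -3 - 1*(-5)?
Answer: -50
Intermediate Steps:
D = sqrt(3) ≈ 1.7320
l(Z) = 2 (l(Z) = -3 + 5 = 2)
R = 67 (R = 65 + 2 = 67)
m = -52 (m = 15 - 1*67 = 15 - 67 = -52)
K(u, z) = -1 + z (K(u, z) = z - 1 = -1 + z)
m + K(5, 3) = -52 + (-1 + 3) = -52 + 2 = -50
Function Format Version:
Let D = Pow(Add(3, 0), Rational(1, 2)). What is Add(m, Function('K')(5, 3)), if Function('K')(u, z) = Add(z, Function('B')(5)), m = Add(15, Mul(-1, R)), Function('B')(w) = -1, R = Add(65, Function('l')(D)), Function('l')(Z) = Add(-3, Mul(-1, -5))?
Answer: -50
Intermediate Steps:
D = Pow(3, Rational(1, 2)) ≈ 1.7320
Function('l')(Z) = 2 (Function('l')(Z) = Add(-3, 5) = 2)
R = 67 (R = Add(65, 2) = 67)
m = -52 (m = Add(15, Mul(-1, 67)) = Add(15, -67) = -52)
Function('K')(u, z) = Add(-1, z) (Function('K')(u, z) = Add(z, -1) = Add(-1, z))
Add(m, Function('K')(5, 3)) = Add(-52, Add(-1, 3)) = Add(-52, 2) = -50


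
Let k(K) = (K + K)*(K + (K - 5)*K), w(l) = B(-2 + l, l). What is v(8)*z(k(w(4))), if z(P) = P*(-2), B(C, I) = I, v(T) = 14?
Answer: 0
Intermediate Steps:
w(l) = l
k(K) = 2*K*(K + K*(-5 + K)) (k(K) = (2*K)*(K + (-5 + K)*K) = (2*K)*(K + K*(-5 + K)) = 2*K*(K + K*(-5 + K)))
z(P) = -2*P
v(8)*z(k(w(4))) = 14*(-4*4**2*(-4 + 4)) = 14*(-4*16*0) = 14*(-2*0) = 14*0 = 0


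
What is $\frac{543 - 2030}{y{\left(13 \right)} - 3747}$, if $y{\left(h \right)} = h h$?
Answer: $\frac{1487}{3578} \approx 0.4156$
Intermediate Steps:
$y{\left(h \right)} = h^{2}$
$\frac{543 - 2030}{y{\left(13 \right)} - 3747} = \frac{543 - 2030}{13^{2} - 3747} = - \frac{1487}{169 - 3747} = - \frac{1487}{-3578} = \left(-1487\right) \left(- \frac{1}{3578}\right) = \frac{1487}{3578}$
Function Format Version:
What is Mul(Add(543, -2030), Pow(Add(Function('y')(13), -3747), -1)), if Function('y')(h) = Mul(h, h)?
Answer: Rational(1487, 3578) ≈ 0.41560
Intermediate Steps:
Function('y')(h) = Pow(h, 2)
Mul(Add(543, -2030), Pow(Add(Function('y')(13), -3747), -1)) = Mul(Add(543, -2030), Pow(Add(Pow(13, 2), -3747), -1)) = Mul(-1487, Pow(Add(169, -3747), -1)) = Mul(-1487, Pow(-3578, -1)) = Mul(-1487, Rational(-1, 3578)) = Rational(1487, 3578)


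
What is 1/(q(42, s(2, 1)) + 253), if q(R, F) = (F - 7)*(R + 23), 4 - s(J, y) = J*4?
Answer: -1/462 ≈ -0.0021645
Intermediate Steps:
s(J, y) = 4 - 4*J (s(J, y) = 4 - J*4 = 4 - 4*J)
q(R, F) = (-7 + F)*(23 + R)
1/(q(42, s(2, 1)) + 253) = 1/((-161 - 7*42 + 23*(4 - 4*2) + (4 - 4*2)*42) + 253) = 1/((-161 - 294 + 23*(4 - 8) + (4 - 8)*42) + 253) = 1/((-161 - 294 + 23*(-4) - 4*42) + 253) = 1/((-161 - 294 - 92 - 168) + 253) = 1/(-715 + 253) = 1/(-462) = -1/462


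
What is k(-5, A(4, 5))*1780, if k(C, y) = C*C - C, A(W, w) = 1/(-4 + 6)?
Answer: 53400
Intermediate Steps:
A(W, w) = ½ (A(W, w) = 1/2 = ½)
k(C, y) = C² - C
k(-5, A(4, 5))*1780 = -5*(-1 - 5)*1780 = -5*(-6)*1780 = 30*1780 = 53400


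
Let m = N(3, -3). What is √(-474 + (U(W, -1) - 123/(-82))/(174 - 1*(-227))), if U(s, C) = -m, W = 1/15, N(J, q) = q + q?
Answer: 171*I*√10426/802 ≈ 21.771*I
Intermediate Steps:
N(J, q) = 2*q
m = -6 (m = 2*(-3) = -6)
W = 1/15 ≈ 0.066667
U(s, C) = 6 (U(s, C) = -1*(-6) = 6)
√(-474 + (U(W, -1) - 123/(-82))/(174 - 1*(-227))) = √(-474 + (6 - 123/(-82))/(174 - 1*(-227))) = √(-474 + (6 - 123*(-1/82))/(174 + 227)) = √(-474 + (6 + 3/2)/401) = √(-474 + (15/2)*(1/401)) = √(-474 + 15/802) = √(-380133/802) = 171*I*√10426/802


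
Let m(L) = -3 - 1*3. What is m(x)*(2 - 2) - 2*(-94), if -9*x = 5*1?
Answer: 188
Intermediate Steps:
x = -5/9 ≈ -0.55556
m(L) = -6 (m(L) = -3 - 3 = -6)
m(x)*(2 - 2) - 2*(-94) = -6*(2 - 2) - 2*(-94) = -6*0 + 188 = 0 + 188 = 188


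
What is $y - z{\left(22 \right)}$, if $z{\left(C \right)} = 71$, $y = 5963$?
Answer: $5892$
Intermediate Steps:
$y - z{\left(22 \right)} = 5963 - 71 = 5892$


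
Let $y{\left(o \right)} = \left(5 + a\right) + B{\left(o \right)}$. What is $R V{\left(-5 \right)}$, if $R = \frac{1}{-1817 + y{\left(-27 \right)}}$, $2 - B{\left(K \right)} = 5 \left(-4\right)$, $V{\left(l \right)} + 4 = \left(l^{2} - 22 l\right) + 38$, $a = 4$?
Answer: $- \frac{169}{1786} \approx -0.094625$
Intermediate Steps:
$V{\left(l \right)} = 34 + l^{2} - 22 l$ ($V{\left(l \right)} = -4 + \left(\left(l^{2} - 22 l\right) + 38\right) = -4 + \left(38 + l^{2} - 22 l\right) = 34 + l^{2} - 22 l$)
$B{\left(K \right)} = 22$ ($B{\left(K \right)} = 2 - 5 \left(-4\right) = 2 - -20 = 2 + 20 = 22$)
$y{\left(o \right)} = 31$ ($y{\left(o \right)} = \left(5 + 4\right) + 22 = 9 + 22 = 31$)
$R = - \frac{1}{1786}$ ($R = \frac{1}{-1817 + 31} = \frac{1}{-1786} = - \frac{1}{1786} \approx -0.00055991$)
$R V{\left(-5 \right)} = - \frac{34 + \left(-5\right)^{2} - -110}{1786} = - \frac{34 + 25 + 110}{1786} = \left(- \frac{1}{1786}\right) 169 = - \frac{169}{1786}$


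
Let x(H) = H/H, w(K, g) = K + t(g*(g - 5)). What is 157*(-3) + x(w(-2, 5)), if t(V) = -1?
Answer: -470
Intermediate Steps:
w(K, g) = -1 + K (w(K, g) = K - 1 = -1 + K)
x(H) = 1
157*(-3) + x(w(-2, 5)) = 157*(-3) + 1 = -471 + 1 = -470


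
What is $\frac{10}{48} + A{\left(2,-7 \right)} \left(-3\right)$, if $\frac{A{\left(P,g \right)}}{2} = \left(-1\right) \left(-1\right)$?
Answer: $- \frac{139}{24} \approx -5.7917$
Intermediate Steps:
$A{\left(P,g \right)} = 2$ ($A{\left(P,g \right)} = 2 \left(\left(-1\right) \left(-1\right)\right) = 2 \cdot 1 = 2$)
$\frac{10}{48} + A{\left(2,-7 \right)} \left(-3\right) = \frac{10}{48} + 2 \left(-3\right) = 10 \cdot \frac{1}{48} - 6 = \frac{5}{24} - 6 = - \frac{139}{24}$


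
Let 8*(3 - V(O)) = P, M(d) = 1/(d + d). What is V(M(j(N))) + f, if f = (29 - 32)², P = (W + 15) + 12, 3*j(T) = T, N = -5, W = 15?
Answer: 27/4 ≈ 6.7500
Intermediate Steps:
j(T) = T/3
M(d) = 1/(2*d)
P = 42 (P = (15 + 15) + 12 = 30 + 12 = 42)
f = 9 (f = (-3)² = 9)
V(O) = -9/4 (V(O) = 3 - ⅛*42 = 3 - 21/4 = -9/4)
V(M(j(N))) + f = -9/4 + 9 = 27/4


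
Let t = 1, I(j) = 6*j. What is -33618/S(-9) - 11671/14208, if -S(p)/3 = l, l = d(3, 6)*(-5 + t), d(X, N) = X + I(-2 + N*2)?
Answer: -13512995/298368 ≈ -45.290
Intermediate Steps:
d(X, N) = -12 + X + 12*N (d(X, N) = X + 6*(-2 + N*2) = X + 6*(-2 + 2*N) = X + (-12 + 12*N) = -12 + X + 12*N)
l = -252 (l = (-12 + 3 + 12*6)*(-5 + 1) = (-12 + 3 + 72)*(-4) = 63*(-4) = -252)
S(p) = 756 (S(p) = -3*(-252) = 756)
-33618/S(-9) - 11671/14208 = -33618/756 - 11671/14208 = -33618*1/756 - 11671*1/14208 = -5603/126 - 11671/14208 = -13512995/298368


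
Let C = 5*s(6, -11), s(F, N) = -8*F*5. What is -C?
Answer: 1200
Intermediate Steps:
s(F, N) = -40*F
C = -1200 (C = 5*(-40*6) = 5*(-240) = -1200)
-C = -1*(-1200) = 1200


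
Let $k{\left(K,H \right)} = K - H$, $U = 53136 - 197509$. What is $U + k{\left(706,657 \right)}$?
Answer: $-144324$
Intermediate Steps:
$U = -144373$ ($U = 53136 - 197509 = -144373$)
$U + k{\left(706,657 \right)} = -144373 + \left(706 - 657\right) = -144373 + 49 = -144324$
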